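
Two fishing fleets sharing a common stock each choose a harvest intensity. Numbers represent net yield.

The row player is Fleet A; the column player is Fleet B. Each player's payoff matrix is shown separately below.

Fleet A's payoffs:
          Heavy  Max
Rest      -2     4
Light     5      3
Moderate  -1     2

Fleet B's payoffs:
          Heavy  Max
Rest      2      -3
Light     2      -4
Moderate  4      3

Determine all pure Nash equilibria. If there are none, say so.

(Rest, Heavy): Fleet A can switch to Light (-2 → 5). Not NE.
(Rest, Max): Fleet B can switch to Heavy (-3 → 2). Not NE.
(Light, Heavy): Fleet A gets 5, best alternative -1; Fleet B gets 2, best alternative -4. No profitable deviation — NE.
(Light, Max): Fleet A can switch to Rest (3 → 4). Not NE.
(Moderate, Heavy): Fleet A can switch to Light (-1 → 5). Not NE.
(Moderate, Max): Fleet A can switch to Rest (2 → 4). Not NE.

(Light, Heavy)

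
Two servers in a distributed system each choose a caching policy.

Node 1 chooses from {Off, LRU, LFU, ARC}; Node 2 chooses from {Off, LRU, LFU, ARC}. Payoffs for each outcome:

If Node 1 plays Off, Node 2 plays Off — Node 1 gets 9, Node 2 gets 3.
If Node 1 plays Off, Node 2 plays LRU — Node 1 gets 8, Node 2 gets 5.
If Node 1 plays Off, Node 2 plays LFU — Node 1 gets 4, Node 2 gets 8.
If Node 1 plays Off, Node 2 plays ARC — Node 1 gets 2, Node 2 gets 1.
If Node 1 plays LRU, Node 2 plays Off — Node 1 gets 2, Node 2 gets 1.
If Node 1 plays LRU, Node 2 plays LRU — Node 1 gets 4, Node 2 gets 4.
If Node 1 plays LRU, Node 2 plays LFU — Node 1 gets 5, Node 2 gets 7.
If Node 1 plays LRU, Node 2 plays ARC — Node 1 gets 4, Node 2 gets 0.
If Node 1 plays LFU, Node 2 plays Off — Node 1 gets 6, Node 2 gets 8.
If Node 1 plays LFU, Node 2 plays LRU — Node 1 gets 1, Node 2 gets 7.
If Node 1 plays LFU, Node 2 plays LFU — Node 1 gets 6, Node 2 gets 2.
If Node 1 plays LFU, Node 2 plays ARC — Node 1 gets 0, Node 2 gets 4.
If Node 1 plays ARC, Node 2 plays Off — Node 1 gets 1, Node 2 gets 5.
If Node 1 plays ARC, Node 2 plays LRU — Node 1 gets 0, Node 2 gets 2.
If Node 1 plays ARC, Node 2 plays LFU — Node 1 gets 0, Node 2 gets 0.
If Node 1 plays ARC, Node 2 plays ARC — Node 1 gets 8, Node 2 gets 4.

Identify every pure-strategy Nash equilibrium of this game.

none

(Off, Off): Node 2 can switch to LRU (3 → 5). Not NE.
(Off, LRU): Node 2 can switch to LFU (5 → 8). Not NE.
(Off, LFU): Node 1 can switch to LRU (4 → 5). Not NE.
(Off, ARC): Node 1 can switch to LRU (2 → 4). Not NE.
(LRU, Off): Node 1 can switch to Off (2 → 9). Not NE.
(LRU, LRU): Node 1 can switch to Off (4 → 8). Not NE.
(LRU, LFU): Node 1 can switch to LFU (5 → 6). Not NE.
(LRU, ARC): Node 1 can switch to ARC (4 → 8). Not NE.
(LFU, Off): Node 1 can switch to Off (6 → 9). Not NE.
(LFU, LRU): Node 1 can switch to Off (1 → 8). Not NE.
(The remaining 6 profiles each have a profitable deviation by the same check.)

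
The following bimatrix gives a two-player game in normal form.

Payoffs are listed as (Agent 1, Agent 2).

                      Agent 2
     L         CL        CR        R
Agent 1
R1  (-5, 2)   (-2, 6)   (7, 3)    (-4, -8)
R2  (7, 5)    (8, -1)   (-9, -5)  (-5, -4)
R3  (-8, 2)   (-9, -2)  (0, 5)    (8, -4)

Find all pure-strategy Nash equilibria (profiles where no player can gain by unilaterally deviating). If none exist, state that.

(R2, L)

Agent 1 against L: payoffs -5, 7, -8 → best response R2.
Agent 1 against CL: payoffs -2, 8, -9 → best response R2.
Agent 1 against CR: payoffs 7, -9, 0 → best response R1.
Agent 1 against R: payoffs -4, -5, 8 → best response R3.
Agent 2 against R1: payoffs 2, 6, 3, -8 → best response CL.
Agent 2 against R2: payoffs 5, -1, -5, -4 → best response L.
Agent 2 against R3: payoffs 2, -2, 5, -4 → best response CR.
Mutual best responses: (R2, L).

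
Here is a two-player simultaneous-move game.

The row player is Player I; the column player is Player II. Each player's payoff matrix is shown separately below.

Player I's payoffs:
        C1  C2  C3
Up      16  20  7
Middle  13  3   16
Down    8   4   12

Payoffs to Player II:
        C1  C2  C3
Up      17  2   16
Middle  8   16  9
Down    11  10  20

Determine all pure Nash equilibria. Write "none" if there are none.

Player I against C1: payoffs 16, 13, 8 → best response Up.
Player I against C2: payoffs 20, 3, 4 → best response Up.
Player I against C3: payoffs 7, 16, 12 → best response Middle.
Player II against Up: payoffs 17, 2, 16 → best response C1.
Player II against Middle: payoffs 8, 16, 9 → best response C2.
Player II against Down: payoffs 11, 10, 20 → best response C3.
Mutual best responses: (Up, C1).

The unique pure-strategy Nash equilibrium is (Up, C1).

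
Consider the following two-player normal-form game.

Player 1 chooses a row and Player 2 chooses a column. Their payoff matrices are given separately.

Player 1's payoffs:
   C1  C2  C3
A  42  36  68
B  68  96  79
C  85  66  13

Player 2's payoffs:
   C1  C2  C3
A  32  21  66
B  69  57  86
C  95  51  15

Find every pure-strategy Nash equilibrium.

(A, C1): Player 1 can switch to B (42 → 68). Not NE.
(A, C2): Player 1 can switch to B (36 → 96). Not NE.
(A, C3): Player 1 can switch to B (68 → 79). Not NE.
(B, C1): Player 1 can switch to C (68 → 85). Not NE.
(B, C2): Player 2 can switch to C1 (57 → 69). Not NE.
(B, C3): Player 1 gets 79, best alternative 68; Player 2 gets 86, best alternative 69. No profitable deviation — NE.
(C, C1): Player 1 gets 85, best alternative 68; Player 2 gets 95, best alternative 51. No profitable deviation — NE.
(C, C2): Player 1 can switch to B (66 → 96). Not NE.
(C, C3): Player 1 can switch to A (13 → 68). Not NE.

The pure Nash equilibria are (B, C3); (C, C1).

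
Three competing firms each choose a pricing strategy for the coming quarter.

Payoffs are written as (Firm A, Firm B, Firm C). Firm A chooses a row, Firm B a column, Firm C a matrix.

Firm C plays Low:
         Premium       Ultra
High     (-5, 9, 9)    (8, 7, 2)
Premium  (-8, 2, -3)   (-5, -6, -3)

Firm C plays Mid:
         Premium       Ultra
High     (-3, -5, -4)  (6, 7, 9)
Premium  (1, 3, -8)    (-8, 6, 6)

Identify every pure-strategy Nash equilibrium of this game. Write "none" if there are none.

The pure Nash equilibria are (High, Premium, Low) and (High, Ultra, Mid).

For each player, find the best response to each opponent profile; mutual best responses are the pure NE.
Firm A against (Premium, Low): payoffs -5, -8 → best response High.
Firm A against (Premium, Mid): payoffs -3, 1 → best response Premium.
Firm A against (Ultra, Low): payoffs 8, -5 → best response High.
Firm A against (Ultra, Mid): payoffs 6, -8 → best response High.
Firm B against (High, Low): payoffs 9, 7 → best response Premium.
Firm B against (High, Mid): payoffs -5, 7 → best response Ultra.
Firm B against (Premium, Low): payoffs 2, -6 → best response Premium.
Firm B against (Premium, Mid): payoffs 3, 6 → best response Ultra.
Firm C against (High, Premium): payoffs 9, -4 → best response Low.
Firm C against (High, Ultra): payoffs 2, 9 → best response Mid.
Firm C against (Premium, Premium): payoffs -3, -8 → best response Low.
Firm C against (Premium, Ultra): payoffs -3, 6 → best response Mid.
Mutual best responses: (High, Premium, Low); (High, Ultra, Mid).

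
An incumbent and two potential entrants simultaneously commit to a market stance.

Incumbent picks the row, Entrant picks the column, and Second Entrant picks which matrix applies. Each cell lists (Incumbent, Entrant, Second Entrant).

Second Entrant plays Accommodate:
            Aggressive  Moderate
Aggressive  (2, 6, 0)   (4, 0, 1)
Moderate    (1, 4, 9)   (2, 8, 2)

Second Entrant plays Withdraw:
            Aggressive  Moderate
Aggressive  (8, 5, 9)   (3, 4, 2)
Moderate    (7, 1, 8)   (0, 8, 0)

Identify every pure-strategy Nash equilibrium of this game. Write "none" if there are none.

Mark each player's best response to every combination of opponents' strategies; a profile where every player is best-responding is a pure Nash equilibrium.
Incumbent against (Aggressive, Accommodate): payoffs 2, 1 → best response Aggressive.
Incumbent against (Aggressive, Withdraw): payoffs 8, 7 → best response Aggressive.
Incumbent against (Moderate, Accommodate): payoffs 4, 2 → best response Aggressive.
Incumbent against (Moderate, Withdraw): payoffs 3, 0 → best response Aggressive.
Entrant against (Aggressive, Accommodate): payoffs 6, 0 → best response Aggressive.
Entrant against (Aggressive, Withdraw): payoffs 5, 4 → best response Aggressive.
Entrant against (Moderate, Accommodate): payoffs 4, 8 → best response Moderate.
Entrant against (Moderate, Withdraw): payoffs 1, 8 → best response Moderate.
Second Entrant against (Aggressive, Aggressive): payoffs 0, 9 → best response Withdraw.
Second Entrant against (Aggressive, Moderate): payoffs 1, 2 → best response Withdraw.
Second Entrant against (Moderate, Aggressive): payoffs 9, 8 → best response Accommodate.
Second Entrant against (Moderate, Moderate): payoffs 2, 0 → best response Accommodate.
Mutual best responses: (Aggressive, Aggressive, Withdraw).

(Aggressive, Aggressive, Withdraw)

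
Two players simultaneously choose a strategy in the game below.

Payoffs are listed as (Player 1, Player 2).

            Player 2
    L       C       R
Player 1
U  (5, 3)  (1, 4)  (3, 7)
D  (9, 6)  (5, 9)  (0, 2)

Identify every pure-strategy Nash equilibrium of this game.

(U, L): Player 1 can switch to D (5 → 9). Not NE.
(U, C): Player 1 can switch to D (1 → 5). Not NE.
(U, R): Player 1 gets 3, best alternative 0; Player 2 gets 7, best alternative 4. No profitable deviation — NE.
(D, L): Player 2 can switch to C (6 → 9). Not NE.
(D, C): Player 1 gets 5, best alternative 1; Player 2 gets 9, best alternative 6. No profitable deviation — NE.
(D, R): Player 1 can switch to U (0 → 3). Not NE.

Pure-strategy Nash equilibria: (U, R); (D, C)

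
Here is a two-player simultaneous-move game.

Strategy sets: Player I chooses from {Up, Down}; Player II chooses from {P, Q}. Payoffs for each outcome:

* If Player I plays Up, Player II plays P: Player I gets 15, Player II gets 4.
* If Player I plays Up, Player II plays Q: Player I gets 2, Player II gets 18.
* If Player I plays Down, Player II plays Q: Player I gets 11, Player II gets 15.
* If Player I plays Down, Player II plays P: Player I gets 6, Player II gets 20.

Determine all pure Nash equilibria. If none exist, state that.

There is no pure-strategy Nash equilibrium.

For each player, find the best response to each opponent profile; mutual best responses are the pure NE.
Player I against P: payoffs 15, 6 → best response Up.
Player I against Q: payoffs 2, 11 → best response Down.
Player II against Up: payoffs 4, 18 → best response Q.
Player II against Down: payoffs 20, 15 → best response P.
No profile is a mutual best response for all players.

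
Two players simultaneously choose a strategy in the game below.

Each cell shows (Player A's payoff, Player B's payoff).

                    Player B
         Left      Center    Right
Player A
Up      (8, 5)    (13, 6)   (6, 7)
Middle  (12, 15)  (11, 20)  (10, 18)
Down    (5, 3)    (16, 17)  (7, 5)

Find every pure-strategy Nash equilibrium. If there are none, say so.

(Down, Center)

Player A against Left: payoffs 8, 12, 5 → best response Middle.
Player A against Center: payoffs 13, 11, 16 → best response Down.
Player A against Right: payoffs 6, 10, 7 → best response Middle.
Player B against Up: payoffs 5, 6, 7 → best response Right.
Player B against Middle: payoffs 15, 20, 18 → best response Center.
Player B against Down: payoffs 3, 17, 5 → best response Center.
Mutual best responses: (Down, Center).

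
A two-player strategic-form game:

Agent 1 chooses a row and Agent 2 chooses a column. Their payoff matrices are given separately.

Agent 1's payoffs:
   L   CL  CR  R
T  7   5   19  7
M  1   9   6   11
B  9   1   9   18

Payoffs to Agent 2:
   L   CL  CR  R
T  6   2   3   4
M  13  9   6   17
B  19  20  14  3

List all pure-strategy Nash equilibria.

Agent 1 against L: payoffs 7, 1, 9 → best response B.
Agent 1 against CL: payoffs 5, 9, 1 → best response M.
Agent 1 against CR: payoffs 19, 6, 9 → best response T.
Agent 1 against R: payoffs 7, 11, 18 → best response B.
Agent 2 against T: payoffs 6, 2, 3, 4 → best response L.
Agent 2 against M: payoffs 13, 9, 6, 17 → best response R.
Agent 2 against B: payoffs 19, 20, 14, 3 → best response CL.
No profile is a mutual best response for all players.

This game has no pure Nash equilibrium.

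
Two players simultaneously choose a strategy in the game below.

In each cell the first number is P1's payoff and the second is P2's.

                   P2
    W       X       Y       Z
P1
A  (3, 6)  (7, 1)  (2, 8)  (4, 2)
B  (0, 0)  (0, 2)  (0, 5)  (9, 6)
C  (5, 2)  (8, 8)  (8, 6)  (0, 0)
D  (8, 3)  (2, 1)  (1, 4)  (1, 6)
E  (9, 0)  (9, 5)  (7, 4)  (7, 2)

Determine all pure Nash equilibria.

For each player, find the best response to each opponent profile; mutual best responses are the pure NE.
P1 against W: payoffs 3, 0, 5, 8, 9 → best response E.
P1 against X: payoffs 7, 0, 8, 2, 9 → best response E.
P1 against Y: payoffs 2, 0, 8, 1, 7 → best response C.
P1 against Z: payoffs 4, 9, 0, 1, 7 → best response B.
P2 against A: payoffs 6, 1, 8, 2 → best response Y.
P2 against B: payoffs 0, 2, 5, 6 → best response Z.
P2 against C: payoffs 2, 8, 6, 0 → best response X.
P2 against D: payoffs 3, 1, 4, 6 → best response Z.
P2 against E: payoffs 0, 5, 4, 2 → best response X.
Mutual best responses: (B, Z); (E, X).

Pure-strategy Nash equilibria: (B, Z), (E, X)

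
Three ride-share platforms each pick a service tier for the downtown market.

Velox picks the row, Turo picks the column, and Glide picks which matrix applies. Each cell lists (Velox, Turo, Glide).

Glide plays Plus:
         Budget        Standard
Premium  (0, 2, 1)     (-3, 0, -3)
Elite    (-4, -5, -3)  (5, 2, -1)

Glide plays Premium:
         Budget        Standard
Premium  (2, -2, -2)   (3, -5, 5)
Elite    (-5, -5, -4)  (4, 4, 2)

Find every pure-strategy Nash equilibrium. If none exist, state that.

Velox against (Budget, Plus): payoffs 0, -4 → best response Premium.
Velox against (Budget, Premium): payoffs 2, -5 → best response Premium.
Velox against (Standard, Plus): payoffs -3, 5 → best response Elite.
Velox against (Standard, Premium): payoffs 3, 4 → best response Elite.
Turo against (Premium, Plus): payoffs 2, 0 → best response Budget.
Turo against (Premium, Premium): payoffs -2, -5 → best response Budget.
Turo against (Elite, Plus): payoffs -5, 2 → best response Standard.
Turo against (Elite, Premium): payoffs -5, 4 → best response Standard.
Glide against (Premium, Budget): payoffs 1, -2 → best response Plus.
Glide against (Premium, Standard): payoffs -3, 5 → best response Premium.
Glide against (Elite, Budget): payoffs -3, -4 → best response Plus.
Glide against (Elite, Standard): payoffs -1, 2 → best response Premium.
Mutual best responses: (Premium, Budget, Plus); (Elite, Standard, Premium).

(Premium, Budget, Plus); (Elite, Standard, Premium)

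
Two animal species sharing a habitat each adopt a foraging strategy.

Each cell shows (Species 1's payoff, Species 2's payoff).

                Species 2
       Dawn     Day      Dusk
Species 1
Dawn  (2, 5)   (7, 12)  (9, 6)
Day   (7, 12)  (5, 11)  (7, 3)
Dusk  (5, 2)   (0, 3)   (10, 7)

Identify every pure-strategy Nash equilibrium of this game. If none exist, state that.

(Dawn, Day) and (Day, Dawn) and (Dusk, Dusk)

(Dawn, Dawn): Species 1 can switch to Day (2 → 7). Not NE.
(Dawn, Day): Species 1 gets 7, best alternative 5; Species 2 gets 12, best alternative 6. No profitable deviation — NE.
(Dawn, Dusk): Species 1 can switch to Dusk (9 → 10). Not NE.
(Day, Dawn): Species 1 gets 7, best alternative 5; Species 2 gets 12, best alternative 11. No profitable deviation — NE.
(Day, Day): Species 1 can switch to Dawn (5 → 7). Not NE.
(Day, Dusk): Species 1 can switch to Dawn (7 → 9). Not NE.
(Dusk, Dawn): Species 1 can switch to Day (5 → 7). Not NE.
(Dusk, Day): Species 1 can switch to Dawn (0 → 7). Not NE.
(Dusk, Dusk): Species 1 gets 10, best alternative 9; Species 2 gets 7, best alternative 3. No profitable deviation — NE.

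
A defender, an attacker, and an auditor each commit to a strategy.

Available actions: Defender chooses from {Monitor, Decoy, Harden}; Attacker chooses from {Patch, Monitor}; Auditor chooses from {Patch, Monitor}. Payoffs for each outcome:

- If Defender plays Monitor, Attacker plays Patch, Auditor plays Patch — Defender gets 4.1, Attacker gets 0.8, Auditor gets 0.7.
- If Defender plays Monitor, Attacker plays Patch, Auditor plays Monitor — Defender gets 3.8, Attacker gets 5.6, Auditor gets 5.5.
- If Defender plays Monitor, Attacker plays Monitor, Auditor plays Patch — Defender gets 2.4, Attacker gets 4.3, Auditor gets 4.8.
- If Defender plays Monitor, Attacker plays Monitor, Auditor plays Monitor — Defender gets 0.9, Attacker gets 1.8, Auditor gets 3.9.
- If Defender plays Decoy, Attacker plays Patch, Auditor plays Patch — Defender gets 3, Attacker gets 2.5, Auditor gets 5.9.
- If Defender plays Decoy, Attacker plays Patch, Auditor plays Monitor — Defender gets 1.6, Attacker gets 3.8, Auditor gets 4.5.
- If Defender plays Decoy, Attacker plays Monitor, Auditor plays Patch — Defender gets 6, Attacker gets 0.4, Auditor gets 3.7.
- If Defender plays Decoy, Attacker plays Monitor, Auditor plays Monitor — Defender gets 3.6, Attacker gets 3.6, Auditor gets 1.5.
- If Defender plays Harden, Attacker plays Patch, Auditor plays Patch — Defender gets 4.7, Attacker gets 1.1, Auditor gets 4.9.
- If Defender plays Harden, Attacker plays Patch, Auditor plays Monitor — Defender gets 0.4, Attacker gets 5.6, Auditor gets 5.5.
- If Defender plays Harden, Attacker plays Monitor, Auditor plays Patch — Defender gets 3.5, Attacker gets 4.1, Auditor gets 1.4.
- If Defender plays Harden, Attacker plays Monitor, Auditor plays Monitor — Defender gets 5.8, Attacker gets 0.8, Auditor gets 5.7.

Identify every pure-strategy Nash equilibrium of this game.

(Monitor, Patch, Monitor)

For each player, find the best response to each opponent profile; mutual best responses are the pure NE.
Defender against (Patch, Patch): payoffs 4.1, 3, 4.7 → best response Harden.
Defender against (Patch, Monitor): payoffs 3.8, 1.6, 0.4 → best response Monitor.
Defender against (Monitor, Patch): payoffs 2.4, 6, 3.5 → best response Decoy.
Defender against (Monitor, Monitor): payoffs 0.9, 3.6, 5.8 → best response Harden.
Attacker against (Monitor, Patch): payoffs 0.8, 4.3 → best response Monitor.
Attacker against (Monitor, Monitor): payoffs 5.6, 1.8 → best response Patch.
Attacker against (Decoy, Patch): payoffs 2.5, 0.4 → best response Patch.
Attacker against (Decoy, Monitor): payoffs 3.8, 3.6 → best response Patch.
Attacker against (Harden, Patch): payoffs 1.1, 4.1 → best response Monitor.
Attacker against (Harden, Monitor): payoffs 5.6, 0.8 → best response Patch.
Auditor against (Monitor, Patch): payoffs 0.7, 5.5 → best response Monitor.
Auditor against (Monitor, Monitor): payoffs 4.8, 3.9 → best response Patch.
Auditor against (Decoy, Patch): payoffs 5.9, 4.5 → best response Patch.
Auditor against (Decoy, Monitor): payoffs 3.7, 1.5 → best response Patch.
Auditor against (Harden, Patch): payoffs 4.9, 5.5 → best response Monitor.
Auditor against (Harden, Monitor): payoffs 1.4, 5.7 → best response Monitor.
Mutual best responses: (Monitor, Patch, Monitor).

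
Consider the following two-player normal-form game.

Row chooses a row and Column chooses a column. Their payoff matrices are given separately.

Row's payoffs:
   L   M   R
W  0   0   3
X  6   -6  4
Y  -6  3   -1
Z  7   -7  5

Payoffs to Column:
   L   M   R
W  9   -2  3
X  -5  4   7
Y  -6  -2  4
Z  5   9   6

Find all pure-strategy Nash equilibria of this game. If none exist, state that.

This game has no pure Nash equilibrium.

Check each profile: it is a Nash equilibrium iff no player can strictly gain by switching unilaterally.
(W, L): Row can switch to X (0 → 6). Not NE.
(W, M): Row can switch to Y (0 → 3). Not NE.
(W, R): Row can switch to X (3 → 4). Not NE.
(X, L): Row can switch to Z (6 → 7). Not NE.
(X, M): Row can switch to W (-6 → 0). Not NE.
(X, R): Row can switch to Z (4 → 5). Not NE.
(Y, L): Row can switch to W (-6 → 0). Not NE.
(Y, M): Column can switch to R (-2 → 4). Not NE.
(The remaining 4 profiles each have a profitable deviation by the same check.)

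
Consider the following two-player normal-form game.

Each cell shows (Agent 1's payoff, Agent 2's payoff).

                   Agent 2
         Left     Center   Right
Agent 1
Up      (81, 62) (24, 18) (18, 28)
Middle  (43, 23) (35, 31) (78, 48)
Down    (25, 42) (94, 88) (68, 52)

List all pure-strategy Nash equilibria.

(Up, Left); (Middle, Right); (Down, Center)

Agent 1 against Left: payoffs 81, 43, 25 → best response Up.
Agent 1 against Center: payoffs 24, 35, 94 → best response Down.
Agent 1 against Right: payoffs 18, 78, 68 → best response Middle.
Agent 2 against Up: payoffs 62, 18, 28 → best response Left.
Agent 2 against Middle: payoffs 23, 31, 48 → best response Right.
Agent 2 against Down: payoffs 42, 88, 52 → best response Center.
Mutual best responses: (Up, Left); (Middle, Right); (Down, Center).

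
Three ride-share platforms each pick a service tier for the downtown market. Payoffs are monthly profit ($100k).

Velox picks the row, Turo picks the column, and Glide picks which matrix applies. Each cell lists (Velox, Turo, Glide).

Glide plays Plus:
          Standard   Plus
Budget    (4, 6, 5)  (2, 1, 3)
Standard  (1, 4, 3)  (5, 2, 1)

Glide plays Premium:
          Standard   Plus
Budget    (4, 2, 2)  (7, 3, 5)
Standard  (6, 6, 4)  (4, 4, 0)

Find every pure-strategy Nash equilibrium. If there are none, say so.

(Budget, Standard, Plus): Velox gets 4, best alternative 1; Turo gets 6, best alternative 1; Glide gets 5, best alternative 2. No profitable deviation — NE.
(Budget, Standard, Premium): Velox can switch to Standard (4 → 6). Not NE.
(Budget, Plus, Plus): Velox can switch to Standard (2 → 5). Not NE.
(Budget, Plus, Premium): Velox gets 7, best alternative 4; Turo gets 3, best alternative 2; Glide gets 5, best alternative 3. No profitable deviation — NE.
(Standard, Standard, Plus): Velox can switch to Budget (1 → 4). Not NE.
(Standard, Standard, Premium): Velox gets 6, best alternative 4; Turo gets 6, best alternative 4; Glide gets 4, best alternative 3. No profitable deviation — NE.
(Standard, Plus, Plus): Turo can switch to Standard (2 → 4). Not NE.
(Standard, Plus, Premium): Velox can switch to Budget (4 → 7). Not NE.

(Budget, Standard, Plus) and (Budget, Plus, Premium) and (Standard, Standard, Premium)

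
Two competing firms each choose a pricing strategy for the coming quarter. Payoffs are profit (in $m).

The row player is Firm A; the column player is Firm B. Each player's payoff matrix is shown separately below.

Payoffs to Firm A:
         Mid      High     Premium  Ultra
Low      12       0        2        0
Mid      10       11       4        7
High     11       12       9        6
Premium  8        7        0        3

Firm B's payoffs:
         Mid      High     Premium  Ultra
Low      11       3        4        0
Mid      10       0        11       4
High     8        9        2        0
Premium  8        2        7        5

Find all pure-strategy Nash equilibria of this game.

Firm A against Mid: payoffs 12, 10, 11, 8 → best response Low.
Firm A against High: payoffs 0, 11, 12, 7 → best response High.
Firm A against Premium: payoffs 2, 4, 9, 0 → best response High.
Firm A against Ultra: payoffs 0, 7, 6, 3 → best response Mid.
Firm B against Low: payoffs 11, 3, 4, 0 → best response Mid.
Firm B against Mid: payoffs 10, 0, 11, 4 → best response Premium.
Firm B against High: payoffs 8, 9, 2, 0 → best response High.
Firm B against Premium: payoffs 8, 2, 7, 5 → best response Mid.
Mutual best responses: (Low, Mid); (High, High).

(Low, Mid) and (High, High)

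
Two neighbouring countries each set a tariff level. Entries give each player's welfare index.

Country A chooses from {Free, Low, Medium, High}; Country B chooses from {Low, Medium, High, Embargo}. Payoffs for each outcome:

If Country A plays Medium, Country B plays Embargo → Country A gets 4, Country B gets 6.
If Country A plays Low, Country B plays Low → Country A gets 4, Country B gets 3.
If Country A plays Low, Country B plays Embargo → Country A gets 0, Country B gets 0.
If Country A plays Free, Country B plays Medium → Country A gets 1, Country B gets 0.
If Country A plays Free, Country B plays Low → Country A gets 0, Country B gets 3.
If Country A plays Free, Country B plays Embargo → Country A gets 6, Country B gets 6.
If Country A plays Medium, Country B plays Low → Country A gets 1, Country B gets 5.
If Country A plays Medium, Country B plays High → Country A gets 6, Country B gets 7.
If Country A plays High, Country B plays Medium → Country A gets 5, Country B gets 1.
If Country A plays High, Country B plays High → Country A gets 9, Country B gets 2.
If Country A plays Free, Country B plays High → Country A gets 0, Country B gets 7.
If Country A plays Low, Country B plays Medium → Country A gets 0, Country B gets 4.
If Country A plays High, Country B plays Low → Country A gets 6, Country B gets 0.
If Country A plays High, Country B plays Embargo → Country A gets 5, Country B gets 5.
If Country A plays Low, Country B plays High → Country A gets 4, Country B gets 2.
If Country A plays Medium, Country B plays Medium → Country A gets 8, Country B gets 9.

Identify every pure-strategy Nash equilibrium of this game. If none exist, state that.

Country A against Low: payoffs 0, 4, 1, 6 → best response High.
Country A against Medium: payoffs 1, 0, 8, 5 → best response Medium.
Country A against High: payoffs 0, 4, 6, 9 → best response High.
Country A against Embargo: payoffs 6, 0, 4, 5 → best response Free.
Country B against Free: payoffs 3, 0, 7, 6 → best response High.
Country B against Low: payoffs 3, 4, 2, 0 → best response Medium.
Country B against Medium: payoffs 5, 9, 7, 6 → best response Medium.
Country B against High: payoffs 0, 1, 2, 5 → best response Embargo.
Mutual best responses: (Medium, Medium).

(Medium, Medium)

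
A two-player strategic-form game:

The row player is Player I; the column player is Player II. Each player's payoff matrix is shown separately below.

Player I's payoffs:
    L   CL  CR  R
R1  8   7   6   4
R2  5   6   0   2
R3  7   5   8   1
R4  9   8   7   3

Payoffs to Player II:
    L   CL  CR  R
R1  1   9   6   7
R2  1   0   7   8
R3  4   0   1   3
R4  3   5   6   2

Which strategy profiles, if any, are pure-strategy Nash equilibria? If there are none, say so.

No pure-strategy Nash equilibrium.

Check each profile: it is a Nash equilibrium iff no player can strictly gain by switching unilaterally.
(R1, L): Player I can switch to R4 (8 → 9). Not NE.
(R1, CL): Player I can switch to R4 (7 → 8). Not NE.
(R1, CR): Player I can switch to R3 (6 → 8). Not NE.
(R1, R): Player II can switch to CL (7 → 9). Not NE.
(R2, L): Player I can switch to R1 (5 → 8). Not NE.
(R2, CL): Player I can switch to R1 (6 → 7). Not NE.
(R2, CR): Player I can switch to R1 (0 → 6). Not NE.
(R2, R): Player I can switch to R1 (2 → 4). Not NE.
(The remaining 8 profiles each have a profitable deviation by the same check.)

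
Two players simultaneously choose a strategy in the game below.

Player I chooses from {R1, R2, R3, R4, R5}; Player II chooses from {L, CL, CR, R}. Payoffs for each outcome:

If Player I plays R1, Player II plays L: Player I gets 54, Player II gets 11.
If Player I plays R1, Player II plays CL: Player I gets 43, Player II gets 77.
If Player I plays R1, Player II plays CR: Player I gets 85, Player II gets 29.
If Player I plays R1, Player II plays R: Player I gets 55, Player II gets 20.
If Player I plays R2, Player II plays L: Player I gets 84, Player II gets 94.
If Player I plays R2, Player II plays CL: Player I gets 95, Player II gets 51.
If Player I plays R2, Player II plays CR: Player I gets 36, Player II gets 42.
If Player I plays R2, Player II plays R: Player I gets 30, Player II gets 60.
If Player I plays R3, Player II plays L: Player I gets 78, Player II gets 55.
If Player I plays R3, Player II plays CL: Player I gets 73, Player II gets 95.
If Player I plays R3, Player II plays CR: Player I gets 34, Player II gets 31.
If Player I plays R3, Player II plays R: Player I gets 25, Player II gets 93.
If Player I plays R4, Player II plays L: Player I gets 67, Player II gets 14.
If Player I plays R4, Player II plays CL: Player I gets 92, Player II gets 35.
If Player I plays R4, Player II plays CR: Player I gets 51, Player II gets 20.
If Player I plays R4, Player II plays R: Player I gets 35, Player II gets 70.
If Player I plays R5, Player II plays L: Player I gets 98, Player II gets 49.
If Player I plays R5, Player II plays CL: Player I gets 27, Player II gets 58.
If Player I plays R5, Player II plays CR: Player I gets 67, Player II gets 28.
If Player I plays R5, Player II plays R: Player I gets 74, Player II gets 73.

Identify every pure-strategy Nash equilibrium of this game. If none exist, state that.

For each player, find the best response to each opponent profile; mutual best responses are the pure NE.
Player I against L: payoffs 54, 84, 78, 67, 98 → best response R5.
Player I against CL: payoffs 43, 95, 73, 92, 27 → best response R2.
Player I against CR: payoffs 85, 36, 34, 51, 67 → best response R1.
Player I against R: payoffs 55, 30, 25, 35, 74 → best response R5.
Player II against R1: payoffs 11, 77, 29, 20 → best response CL.
Player II against R2: payoffs 94, 51, 42, 60 → best response L.
Player II against R3: payoffs 55, 95, 31, 93 → best response CL.
Player II against R4: payoffs 14, 35, 20, 70 → best response R.
Player II against R5: payoffs 49, 58, 28, 73 → best response R.
Mutual best responses: (R5, R).

The unique pure-strategy Nash equilibrium is (R5, R).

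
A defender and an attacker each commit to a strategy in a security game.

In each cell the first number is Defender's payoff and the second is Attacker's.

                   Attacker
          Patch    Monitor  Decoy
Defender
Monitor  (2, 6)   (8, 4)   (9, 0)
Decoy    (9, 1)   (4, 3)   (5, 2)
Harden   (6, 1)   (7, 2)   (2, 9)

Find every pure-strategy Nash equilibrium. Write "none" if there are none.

For each strategy profile, look for a profitable unilateral deviation.
(Monitor, Patch): Defender can switch to Decoy (2 → 9). Not NE.
(Monitor, Monitor): Attacker can switch to Patch (4 → 6). Not NE.
(Monitor, Decoy): Attacker can switch to Patch (0 → 6). Not NE.
(Decoy, Patch): Attacker can switch to Monitor (1 → 3). Not NE.
(Decoy, Monitor): Defender can switch to Monitor (4 → 8). Not NE.
(Decoy, Decoy): Defender can switch to Monitor (5 → 9). Not NE.
(Harden, Patch): Defender can switch to Decoy (6 → 9). Not NE.
(Harden, Monitor): Defender can switch to Monitor (7 → 8). Not NE.
(Harden, Decoy): Defender can switch to Monitor (2 → 9). Not NE.

No pure-strategy Nash equilibrium.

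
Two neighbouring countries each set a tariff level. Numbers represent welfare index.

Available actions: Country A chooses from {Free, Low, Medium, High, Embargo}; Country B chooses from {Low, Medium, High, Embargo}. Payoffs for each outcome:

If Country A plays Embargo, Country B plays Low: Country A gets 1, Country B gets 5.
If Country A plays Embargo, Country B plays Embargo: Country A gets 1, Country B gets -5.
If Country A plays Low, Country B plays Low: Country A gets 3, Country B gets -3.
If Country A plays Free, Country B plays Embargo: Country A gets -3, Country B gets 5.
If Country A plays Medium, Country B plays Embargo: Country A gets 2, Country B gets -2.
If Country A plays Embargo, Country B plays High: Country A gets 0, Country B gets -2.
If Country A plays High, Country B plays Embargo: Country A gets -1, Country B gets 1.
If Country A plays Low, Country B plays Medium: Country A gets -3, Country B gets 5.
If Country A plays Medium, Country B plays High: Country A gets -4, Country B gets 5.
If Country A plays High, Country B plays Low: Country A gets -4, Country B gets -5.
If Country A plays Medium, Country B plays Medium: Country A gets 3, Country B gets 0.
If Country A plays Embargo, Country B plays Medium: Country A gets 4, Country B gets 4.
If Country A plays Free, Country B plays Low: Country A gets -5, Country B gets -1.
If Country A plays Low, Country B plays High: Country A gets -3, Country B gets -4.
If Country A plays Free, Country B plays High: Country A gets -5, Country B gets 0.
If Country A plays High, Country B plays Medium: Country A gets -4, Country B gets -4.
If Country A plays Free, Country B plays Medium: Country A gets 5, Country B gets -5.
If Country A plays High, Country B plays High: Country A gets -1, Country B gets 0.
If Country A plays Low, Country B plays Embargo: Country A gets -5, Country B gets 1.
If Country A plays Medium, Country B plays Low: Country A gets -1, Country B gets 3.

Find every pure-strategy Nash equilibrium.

(Free, Low): Country A can switch to Low (-5 → 3). Not NE.
(Free, Medium): Country B can switch to Low (-5 → -1). Not NE.
(Free, High): Country A can switch to Low (-5 → -3). Not NE.
(Free, Embargo): Country A can switch to Medium (-3 → 2). Not NE.
(Low, Low): Country B can switch to Medium (-3 → 5). Not NE.
(Low, Medium): Country A can switch to Free (-3 → 5). Not NE.
(Low, High): Country A can switch to High (-3 → -1). Not NE.
(Low, Embargo): Country A can switch to Free (-5 → -3). Not NE.
(Medium, Low): Country A can switch to Low (-1 → 3). Not NE.
(Medium, Medium): Country A can switch to Free (3 → 5). Not NE.
(Medium, High): Country A can switch to Low (-4 → -3). Not NE.
(Medium, Embargo): Country B can switch to Low (-2 → 3). Not NE.
(The remaining 8 profiles each have a profitable deviation by the same check.)

This game has no pure Nash equilibrium.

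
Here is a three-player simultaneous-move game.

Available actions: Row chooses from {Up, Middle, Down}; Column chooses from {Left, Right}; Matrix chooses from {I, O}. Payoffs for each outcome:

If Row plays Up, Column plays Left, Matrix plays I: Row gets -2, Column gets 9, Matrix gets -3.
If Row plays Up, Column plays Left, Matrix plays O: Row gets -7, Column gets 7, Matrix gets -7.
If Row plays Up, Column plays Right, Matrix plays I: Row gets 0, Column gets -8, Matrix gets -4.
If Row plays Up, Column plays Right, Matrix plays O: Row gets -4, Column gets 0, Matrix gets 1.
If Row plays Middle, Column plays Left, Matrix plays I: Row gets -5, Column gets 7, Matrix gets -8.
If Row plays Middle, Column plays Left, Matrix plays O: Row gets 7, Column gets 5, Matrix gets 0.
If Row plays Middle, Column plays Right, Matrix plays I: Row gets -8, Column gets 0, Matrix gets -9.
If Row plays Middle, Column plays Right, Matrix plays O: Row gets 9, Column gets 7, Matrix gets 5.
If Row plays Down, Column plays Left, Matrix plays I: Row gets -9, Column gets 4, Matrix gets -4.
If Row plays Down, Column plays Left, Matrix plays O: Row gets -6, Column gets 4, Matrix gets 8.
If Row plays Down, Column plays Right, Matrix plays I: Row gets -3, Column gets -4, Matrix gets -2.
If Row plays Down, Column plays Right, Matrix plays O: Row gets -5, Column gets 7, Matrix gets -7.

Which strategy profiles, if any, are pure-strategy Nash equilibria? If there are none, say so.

Pure-strategy Nash equilibria: (Up, Left, I) and (Middle, Right, O)

For each player, find the best response to each opponent profile; mutual best responses are the pure NE.
Row against (Left, I): payoffs -2, -5, -9 → best response Up.
Row against (Left, O): payoffs -7, 7, -6 → best response Middle.
Row against (Right, I): payoffs 0, -8, -3 → best response Up.
Row against (Right, O): payoffs -4, 9, -5 → best response Middle.
Column against (Up, I): payoffs 9, -8 → best response Left.
Column against (Up, O): payoffs 7, 0 → best response Left.
Column against (Middle, I): payoffs 7, 0 → best response Left.
Column against (Middle, O): payoffs 5, 7 → best response Right.
Column against (Down, I): payoffs 4, -4 → best response Left.
Column against (Down, O): payoffs 4, 7 → best response Right.
Matrix against (Up, Left): payoffs -3, -7 → best response I.
Matrix against (Up, Right): payoffs -4, 1 → best response O.
Matrix against (Middle, Left): payoffs -8, 0 → best response O.
Matrix against (Middle, Right): payoffs -9, 5 → best response O.
Matrix against (Down, Left): payoffs -4, 8 → best response O.
Matrix against (Down, Right): payoffs -2, -7 → best response I.
Mutual best responses: (Up, Left, I); (Middle, Right, O).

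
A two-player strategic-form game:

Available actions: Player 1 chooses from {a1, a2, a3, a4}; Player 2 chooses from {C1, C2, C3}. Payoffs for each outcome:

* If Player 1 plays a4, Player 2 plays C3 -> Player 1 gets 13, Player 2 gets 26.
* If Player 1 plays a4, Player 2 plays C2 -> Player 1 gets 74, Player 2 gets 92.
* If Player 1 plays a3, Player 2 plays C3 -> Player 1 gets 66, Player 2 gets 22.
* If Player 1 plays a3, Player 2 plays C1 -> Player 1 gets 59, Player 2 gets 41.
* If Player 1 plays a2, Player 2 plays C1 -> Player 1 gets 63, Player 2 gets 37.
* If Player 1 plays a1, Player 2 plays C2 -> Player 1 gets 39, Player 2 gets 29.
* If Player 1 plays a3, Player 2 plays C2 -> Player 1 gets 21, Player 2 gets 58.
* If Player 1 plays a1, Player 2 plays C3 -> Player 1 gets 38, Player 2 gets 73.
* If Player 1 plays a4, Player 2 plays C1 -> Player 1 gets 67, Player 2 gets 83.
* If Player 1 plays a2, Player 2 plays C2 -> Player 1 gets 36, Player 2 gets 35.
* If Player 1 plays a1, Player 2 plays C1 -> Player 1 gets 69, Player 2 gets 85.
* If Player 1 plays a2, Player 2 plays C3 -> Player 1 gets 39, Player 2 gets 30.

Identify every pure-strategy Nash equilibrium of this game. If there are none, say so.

(a1, C1), (a4, C2)

(a1, C1): Player 1 gets 69, best alternative 67; Player 2 gets 85, best alternative 73. No profitable deviation — NE.
(a1, C2): Player 1 can switch to a4 (39 → 74). Not NE.
(a1, C3): Player 1 can switch to a2 (38 → 39). Not NE.
(a2, C1): Player 1 can switch to a1 (63 → 69). Not NE.
(a2, C2): Player 1 can switch to a1 (36 → 39). Not NE.
(a2, C3): Player 1 can switch to a3 (39 → 66). Not NE.
(a3, C1): Player 1 can switch to a1 (59 → 69). Not NE.
(a3, C2): Player 1 can switch to a1 (21 → 39). Not NE.
(a3, C3): Player 2 can switch to C1 (22 → 41). Not NE.
(a4, C1): Player 1 can switch to a1 (67 → 69). Not NE.
(a4, C2): Player 1 gets 74, best alternative 39; Player 2 gets 92, best alternative 83. No profitable deviation — NE.
(a4, C3): Player 1 can switch to a1 (13 → 38). Not NE.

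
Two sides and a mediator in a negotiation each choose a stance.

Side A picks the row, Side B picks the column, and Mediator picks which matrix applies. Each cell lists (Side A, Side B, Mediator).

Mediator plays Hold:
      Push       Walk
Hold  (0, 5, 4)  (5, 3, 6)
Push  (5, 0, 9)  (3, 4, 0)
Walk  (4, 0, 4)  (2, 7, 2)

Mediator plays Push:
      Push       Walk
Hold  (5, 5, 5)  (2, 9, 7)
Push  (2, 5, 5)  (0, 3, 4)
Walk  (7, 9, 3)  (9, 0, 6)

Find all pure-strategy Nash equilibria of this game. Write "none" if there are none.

There is no pure-strategy Nash equilibrium.

Side A against (Push, Hold): payoffs 0, 5, 4 → best response Push.
Side A against (Push, Push): payoffs 5, 2, 7 → best response Walk.
Side A against (Walk, Hold): payoffs 5, 3, 2 → best response Hold.
Side A against (Walk, Push): payoffs 2, 0, 9 → best response Walk.
Side B against (Hold, Hold): payoffs 5, 3 → best response Push.
Side B against (Hold, Push): payoffs 5, 9 → best response Walk.
Side B against (Push, Hold): payoffs 0, 4 → best response Walk.
Side B against (Push, Push): payoffs 5, 3 → best response Push.
Side B against (Walk, Hold): payoffs 0, 7 → best response Walk.
Side B against (Walk, Push): payoffs 9, 0 → best response Push.
Mediator against (Hold, Push): payoffs 4, 5 → best response Push.
Mediator against (Hold, Walk): payoffs 6, 7 → best response Push.
Mediator against (Push, Push): payoffs 9, 5 → best response Hold.
Mediator against (Push, Walk): payoffs 0, 4 → best response Push.
Mediator against (Walk, Push): payoffs 4, 3 → best response Hold.
Mediator against (Walk, Walk): payoffs 2, 6 → best response Push.
No profile is a mutual best response for all players.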